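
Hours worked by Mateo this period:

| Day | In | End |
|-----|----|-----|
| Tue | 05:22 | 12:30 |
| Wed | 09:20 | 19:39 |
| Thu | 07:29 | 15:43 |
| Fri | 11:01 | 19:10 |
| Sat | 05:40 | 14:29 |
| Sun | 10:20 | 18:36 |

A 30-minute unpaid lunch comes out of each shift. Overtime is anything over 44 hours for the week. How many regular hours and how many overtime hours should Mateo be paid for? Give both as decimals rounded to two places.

Regular 44.00 hours, overtime 3.92 hours

Tue: 05:22–12:30 = 7 h 8 min; less 30 min break → 6 h 38 min
Wed: 09:20–19:39 = 10 h 19 min; less 30 min break → 9 h 49 min
Thu: 07:29–15:43 = 8 h 14 min; less 30 min break → 7 h 44 min
Fri: 11:01–19:10 = 8 h 9 min; less 30 min break → 7 h 39 min
Sat: 05:40–14:29 = 8 h 49 min; less 30 min break → 8 h 19 min
Sun: 10:20–18:36 = 8 h 16 min; less 30 min break → 7 h 46 min
Total worked: 47 h 55 min = 47.92 h.
Threshold 44 h → overtime 3 h 55 min, regular 44 h 0 min.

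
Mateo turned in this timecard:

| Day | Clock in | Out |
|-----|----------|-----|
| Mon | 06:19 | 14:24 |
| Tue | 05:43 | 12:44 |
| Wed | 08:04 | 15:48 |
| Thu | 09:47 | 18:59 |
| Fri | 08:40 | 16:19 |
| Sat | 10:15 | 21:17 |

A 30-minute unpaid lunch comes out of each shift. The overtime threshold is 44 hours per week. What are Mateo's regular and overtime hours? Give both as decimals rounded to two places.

Mon: 06:19–14:24 = 8 h 5 min; less 30 min break → 7 h 35 min
Tue: 05:43–12:44 = 7 h 1 min; less 30 min break → 6 h 31 min
Wed: 08:04–15:48 = 7 h 44 min; less 30 min break → 7 h 14 min
Thu: 09:47–18:59 = 9 h 12 min; less 30 min break → 8 h 42 min
Fri: 08:40–16:19 = 7 h 39 min; less 30 min break → 7 h 9 min
Sat: 10:15–21:17 = 11 h 2 min; less 30 min break → 10 h 32 min
Total worked: 47 h 43 min = 47.72 h.
Threshold 44 h → overtime 3 h 43 min, regular 44 h 0 min.

Regular 44.00 hours, overtime 3.72 hours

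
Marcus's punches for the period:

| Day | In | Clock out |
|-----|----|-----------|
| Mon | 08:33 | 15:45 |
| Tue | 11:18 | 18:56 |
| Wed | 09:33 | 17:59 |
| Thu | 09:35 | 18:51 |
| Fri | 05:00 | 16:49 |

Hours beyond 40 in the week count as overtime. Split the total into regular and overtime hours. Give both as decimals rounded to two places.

Mon: 08:33–15:45 = 7 h 12 min
Tue: 11:18–18:56 = 7 h 38 min
Wed: 09:33–17:59 = 8 h 26 min
Thu: 09:35–18:51 = 9 h 16 min
Fri: 05:00–16:49 = 11 h 49 min
Total worked: 44 h 21 min = 44.35 h.
Threshold 40 h → overtime 4 h 21 min, regular 40 h 0 min.

Regular 40.00 hours, overtime 4.35 hours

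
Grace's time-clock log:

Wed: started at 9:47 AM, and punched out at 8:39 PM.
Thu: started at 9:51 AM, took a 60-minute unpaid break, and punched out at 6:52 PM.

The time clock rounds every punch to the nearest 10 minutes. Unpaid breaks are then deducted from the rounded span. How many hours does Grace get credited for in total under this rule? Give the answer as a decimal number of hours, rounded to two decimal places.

Wed: in 9:47 AM→9:50 AM, out 8:39 PM→8:40 PM; 10 h 50 min
Thu: in 9:51 AM→9:50 AM, out 6:52 PM→6:50 PM; 9 h 0 min − 60 min = 8 h 0 min
Total credited: 18 h 50 min.

18.83 hours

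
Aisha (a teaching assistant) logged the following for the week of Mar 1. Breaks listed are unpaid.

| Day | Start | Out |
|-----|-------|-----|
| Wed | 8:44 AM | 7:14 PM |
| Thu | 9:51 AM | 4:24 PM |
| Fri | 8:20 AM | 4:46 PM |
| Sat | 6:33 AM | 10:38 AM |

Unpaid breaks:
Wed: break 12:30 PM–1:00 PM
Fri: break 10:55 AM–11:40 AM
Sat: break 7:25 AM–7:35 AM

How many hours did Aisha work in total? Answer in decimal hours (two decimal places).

28.15 hours

Wed: 8:44 AM–7:14 PM = 10 h 30 min; less 30 min break → 10 h 0 min
Thu: 9:51 AM–4:24 PM = 6 h 33 min
Fri: 8:20 AM–4:46 PM = 8 h 26 min; less 45 min break → 7 h 41 min
Sat: 6:33 AM–10:38 AM = 4 h 5 min; less 10 min break → 3 h 55 min
Total: 10 h 0 min + 6 h 33 min + 7 h 41 min + 3 h 55 min = 28 h 9 min.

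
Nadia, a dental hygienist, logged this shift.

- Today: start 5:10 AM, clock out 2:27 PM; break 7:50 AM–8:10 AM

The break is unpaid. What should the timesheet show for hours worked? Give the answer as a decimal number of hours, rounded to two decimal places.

8.95 hours

Today: 5:10 AM–2:27 PM = 9 h 17 min; less 20 min break → 8 h 57 min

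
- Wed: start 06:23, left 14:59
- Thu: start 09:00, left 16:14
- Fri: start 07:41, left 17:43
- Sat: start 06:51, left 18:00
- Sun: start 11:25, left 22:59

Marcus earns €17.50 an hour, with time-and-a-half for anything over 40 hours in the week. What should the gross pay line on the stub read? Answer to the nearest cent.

Wed: 06:23–14:59 = 8 h 36 min
Thu: 09:00–16:14 = 7 h 14 min
Fri: 07:41–17:43 = 10 h 2 min
Sat: 06:51–18:00 = 11 h 9 min
Sun: 11:25–22:59 = 11 h 34 min
Total worked: 48 h 35 min = 2915 min.
Regular 40 h 0 min = 2400 min at €17.50/h; overtime 8 h 35 min = 515 min at €26.25/h.
Pay = (2400 × €17.50 + 515 × €26.25) ÷ 60 = €925.31.

€925.31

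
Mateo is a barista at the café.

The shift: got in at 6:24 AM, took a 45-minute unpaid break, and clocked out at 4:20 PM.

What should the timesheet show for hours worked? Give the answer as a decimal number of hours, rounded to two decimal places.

The shift: 6:24 AM–4:20 PM = 9 h 56 min; less 45 min break → 9 h 11 min

9.18 hours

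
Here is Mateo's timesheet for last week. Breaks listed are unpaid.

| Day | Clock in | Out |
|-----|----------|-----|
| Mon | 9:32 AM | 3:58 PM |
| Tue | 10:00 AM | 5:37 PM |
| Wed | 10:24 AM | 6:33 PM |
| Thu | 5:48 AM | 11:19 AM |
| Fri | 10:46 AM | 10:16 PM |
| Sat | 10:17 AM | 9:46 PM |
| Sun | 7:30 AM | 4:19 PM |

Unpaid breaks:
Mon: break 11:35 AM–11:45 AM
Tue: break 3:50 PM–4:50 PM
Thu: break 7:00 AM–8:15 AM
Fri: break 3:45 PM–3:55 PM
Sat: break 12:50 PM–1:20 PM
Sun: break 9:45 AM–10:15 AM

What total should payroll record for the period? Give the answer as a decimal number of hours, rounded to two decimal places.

55.93 hours

Mon: 9:32 AM–3:58 PM = 6 h 26 min; less 10 min break → 6 h 16 min
Tue: 10:00 AM–5:37 PM = 7 h 37 min; less 60 min break → 6 h 37 min
Wed: 10:24 AM–6:33 PM = 8 h 9 min
Thu: 5:48 AM–11:19 AM = 5 h 31 min; less 75 min break → 4 h 16 min
Fri: 10:46 AM–10:16 PM = 11 h 30 min; less 10 min break → 11 h 20 min
Sat: 10:17 AM–9:46 PM = 11 h 29 min; less 30 min break → 10 h 59 min
Sun: 7:30 AM–4:19 PM = 8 h 49 min; less 30 min break → 8 h 19 min
Total: 6 h 16 min + 6 h 37 min + 8 h 9 min + 4 h 16 min + 11 h 20 min + 10 h 59 min + 8 h 19 min = 55 h 56 min.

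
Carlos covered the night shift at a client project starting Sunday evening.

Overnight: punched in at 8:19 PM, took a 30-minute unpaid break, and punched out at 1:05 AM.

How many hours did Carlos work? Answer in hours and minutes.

Overnight: 8:19 PM → midnight = 3 h 41 min; midnight → 1:05 AM = 1 h 5 min; span 4 h 46 min; less 30 min break → 4 h 16 min

4 h 16 min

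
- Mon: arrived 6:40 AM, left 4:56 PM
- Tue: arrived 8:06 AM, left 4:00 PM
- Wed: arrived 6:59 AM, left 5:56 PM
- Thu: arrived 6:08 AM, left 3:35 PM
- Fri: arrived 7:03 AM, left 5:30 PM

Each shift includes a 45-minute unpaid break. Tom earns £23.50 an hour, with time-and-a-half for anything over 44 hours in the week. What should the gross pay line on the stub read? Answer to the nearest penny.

£1078.65

Mon: 6:40 AM–4:56 PM = 10 h 16 min; less 45 min break → 9 h 31 min
Tue: 8:06 AM–4:00 PM = 7 h 54 min; less 45 min break → 7 h 9 min
Wed: 6:59 AM–5:56 PM = 10 h 57 min; less 45 min break → 10 h 12 min
Thu: 6:08 AM–3:35 PM = 9 h 27 min; less 45 min break → 8 h 42 min
Fri: 7:03 AM–5:30 PM = 10 h 27 min; less 45 min break → 9 h 42 min
Total worked: 45 h 16 min = 2716 min.
Regular 44 h 0 min = 2640 min at £23.50/h; overtime 1 h 16 min = 76 min at £35.25/h.
Pay = (2640 × £23.50 + 76 × £35.25) ÷ 60 = £1078.65.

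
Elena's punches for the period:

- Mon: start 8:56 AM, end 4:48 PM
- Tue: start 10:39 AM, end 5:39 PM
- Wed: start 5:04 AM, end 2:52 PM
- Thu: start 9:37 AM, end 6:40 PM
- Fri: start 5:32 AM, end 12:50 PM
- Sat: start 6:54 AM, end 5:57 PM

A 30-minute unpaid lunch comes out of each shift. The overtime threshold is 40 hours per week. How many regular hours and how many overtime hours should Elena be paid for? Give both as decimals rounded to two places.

Regular 40.00 hours, overtime 9.07 hours

Mon: 8:56 AM–4:48 PM = 7 h 52 min; less 30 min break → 7 h 22 min
Tue: 10:39 AM–5:39 PM = 7 h 0 min; less 30 min break → 6 h 30 min
Wed: 5:04 AM–2:52 PM = 9 h 48 min; less 30 min break → 9 h 18 min
Thu: 9:37 AM–6:40 PM = 9 h 3 min; less 30 min break → 8 h 33 min
Fri: 5:32 AM–12:50 PM = 7 h 18 min; less 30 min break → 6 h 48 min
Sat: 6:54 AM–5:57 PM = 11 h 3 min; less 30 min break → 10 h 33 min
Total worked: 49 h 4 min = 49.07 h.
Threshold 40 h → overtime 9 h 4 min, regular 40 h 0 min.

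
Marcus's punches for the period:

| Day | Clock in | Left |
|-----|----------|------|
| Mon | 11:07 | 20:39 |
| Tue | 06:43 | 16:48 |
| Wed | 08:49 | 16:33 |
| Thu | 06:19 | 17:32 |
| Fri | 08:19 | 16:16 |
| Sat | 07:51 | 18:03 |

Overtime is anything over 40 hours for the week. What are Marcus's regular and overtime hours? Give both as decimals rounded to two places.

Regular 40.00 hours, overtime 16.72 hours

Mon: 11:07–20:39 = 9 h 32 min
Tue: 06:43–16:48 = 10 h 5 min
Wed: 08:49–16:33 = 7 h 44 min
Thu: 06:19–17:32 = 11 h 13 min
Fri: 08:19–16:16 = 7 h 57 min
Sat: 07:51–18:03 = 10 h 12 min
Total worked: 56 h 43 min = 56.72 h.
Threshold 40 h → overtime 16 h 43 min, regular 40 h 0 min.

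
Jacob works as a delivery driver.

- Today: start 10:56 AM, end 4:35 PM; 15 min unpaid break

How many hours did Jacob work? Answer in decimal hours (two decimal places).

5.40 hours

Today: 10:56 AM–4:35 PM = 5 h 39 min; less 15 min break → 5 h 24 min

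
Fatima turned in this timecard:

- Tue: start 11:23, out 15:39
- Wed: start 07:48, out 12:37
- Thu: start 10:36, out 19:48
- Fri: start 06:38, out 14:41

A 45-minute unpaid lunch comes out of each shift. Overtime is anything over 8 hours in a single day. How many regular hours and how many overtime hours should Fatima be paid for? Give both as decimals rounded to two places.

Regular 22.88 hours, overtime 0.45 hours

Tue: 11:23–15:39 = 4 h 16 min; less 45 min break → 3 h 31 min
Wed: 07:48–12:37 = 4 h 49 min; less 45 min break → 4 h 4 min
Thu: 10:36–19:48 = 9 h 12 min; less 45 min break → 8 h 27 min
Fri: 06:38–14:41 = 8 h 3 min; less 45 min break → 7 h 18 min
Tue reg 3 h 31 min / OT 0 h 0 min; Wed reg 4 h 4 min / OT 0 h 0 min; Thu reg 8 h 0 min / OT 0 h 27 min; Fri reg 7 h 18 min / OT 0 h 0 min.
Totals: regular 22 h 53 min, overtime 0 h 27 min.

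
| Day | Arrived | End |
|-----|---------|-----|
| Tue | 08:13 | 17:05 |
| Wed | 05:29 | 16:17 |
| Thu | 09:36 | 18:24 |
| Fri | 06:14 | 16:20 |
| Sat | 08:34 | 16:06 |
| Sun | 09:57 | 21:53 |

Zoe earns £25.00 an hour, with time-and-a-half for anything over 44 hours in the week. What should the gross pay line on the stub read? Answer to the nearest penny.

£1626.25

Tue: 08:13–17:05 = 8 h 52 min
Wed: 05:29–16:17 = 10 h 48 min
Thu: 09:36–18:24 = 8 h 48 min
Fri: 06:14–16:20 = 10 h 6 min
Sat: 08:34–16:06 = 7 h 32 min
Sun: 09:57–21:53 = 11 h 56 min
Total worked: 58 h 2 min = 3482 min.
Regular 44 h 0 min = 2640 min at £25.00/h; overtime 14 h 2 min = 842 min at £37.50/h.
Pay = (2640 × £25.00 + 842 × £37.50) ÷ 60 = £1626.25.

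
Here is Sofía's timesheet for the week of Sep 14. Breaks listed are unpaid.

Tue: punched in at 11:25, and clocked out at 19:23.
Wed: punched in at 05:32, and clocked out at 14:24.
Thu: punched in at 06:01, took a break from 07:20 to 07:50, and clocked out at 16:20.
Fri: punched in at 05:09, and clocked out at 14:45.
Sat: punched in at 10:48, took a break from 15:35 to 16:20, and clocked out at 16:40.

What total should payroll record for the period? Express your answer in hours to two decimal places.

41.37 hours

Tue: 11:25–19:23 = 7 h 58 min
Wed: 05:32–14:24 = 8 h 52 min
Thu: 06:01–16:20 = 10 h 19 min; less 30 min break → 9 h 49 min
Fri: 05:09–14:45 = 9 h 36 min
Sat: 10:48–16:40 = 5 h 52 min; less 45 min break → 5 h 7 min
Total: 7 h 58 min + 8 h 52 min + 9 h 49 min + 9 h 36 min + 5 h 7 min = 41 h 22 min.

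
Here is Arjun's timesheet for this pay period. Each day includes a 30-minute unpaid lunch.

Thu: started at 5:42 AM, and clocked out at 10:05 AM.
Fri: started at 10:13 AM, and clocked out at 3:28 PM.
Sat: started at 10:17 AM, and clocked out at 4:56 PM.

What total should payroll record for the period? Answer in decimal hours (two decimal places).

14.78 hours

Thu: 5:42 AM–10:05 AM = 4 h 23 min; less 30 min break → 3 h 53 min
Fri: 10:13 AM–3:28 PM = 5 h 15 min; less 30 min break → 4 h 45 min
Sat: 10:17 AM–4:56 PM = 6 h 39 min; less 30 min break → 6 h 9 min
Total: 3 h 53 min + 4 h 45 min + 6 h 9 min = 14 h 47 min.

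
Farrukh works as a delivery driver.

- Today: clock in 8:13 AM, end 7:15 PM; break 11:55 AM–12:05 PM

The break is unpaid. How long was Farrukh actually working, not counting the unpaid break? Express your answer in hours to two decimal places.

10.87 hours

Today: 8:13 AM–7:15 PM = 11 h 2 min; less 10 min break → 10 h 52 min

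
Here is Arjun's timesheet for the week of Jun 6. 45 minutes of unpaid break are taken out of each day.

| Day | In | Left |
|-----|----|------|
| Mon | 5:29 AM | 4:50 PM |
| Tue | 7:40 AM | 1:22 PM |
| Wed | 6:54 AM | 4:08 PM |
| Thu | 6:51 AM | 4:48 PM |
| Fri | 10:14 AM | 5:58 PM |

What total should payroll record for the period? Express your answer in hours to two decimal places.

Mon: 5:29 AM–4:50 PM = 11 h 21 min; less 45 min break → 10 h 36 min
Tue: 7:40 AM–1:22 PM = 5 h 42 min; less 45 min break → 4 h 57 min
Wed: 6:54 AM–4:08 PM = 9 h 14 min; less 45 min break → 8 h 29 min
Thu: 6:51 AM–4:48 PM = 9 h 57 min; less 45 min break → 9 h 12 min
Fri: 10:14 AM–5:58 PM = 7 h 44 min; less 45 min break → 6 h 59 min
Total: 10 h 36 min + 4 h 57 min + 8 h 29 min + 9 h 12 min + 6 h 59 min = 40 h 13 min.

40.22 hours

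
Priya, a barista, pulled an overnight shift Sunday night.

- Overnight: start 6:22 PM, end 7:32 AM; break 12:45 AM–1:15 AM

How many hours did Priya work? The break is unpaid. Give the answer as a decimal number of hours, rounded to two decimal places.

Overnight: 6:22 PM → midnight = 5 h 38 min; midnight → 7:32 AM = 7 h 32 min; span 13 h 10 min; less 30 min break → 12 h 40 min

12.67 hours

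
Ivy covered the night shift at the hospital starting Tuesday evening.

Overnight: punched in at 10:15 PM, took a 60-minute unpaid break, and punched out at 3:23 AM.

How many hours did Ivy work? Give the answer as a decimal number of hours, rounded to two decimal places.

4.13 hours

Overnight: 10:15 PM → midnight = 1 h 45 min; midnight → 3:23 AM = 3 h 23 min; span 5 h 8 min; less 60 min break → 4 h 8 min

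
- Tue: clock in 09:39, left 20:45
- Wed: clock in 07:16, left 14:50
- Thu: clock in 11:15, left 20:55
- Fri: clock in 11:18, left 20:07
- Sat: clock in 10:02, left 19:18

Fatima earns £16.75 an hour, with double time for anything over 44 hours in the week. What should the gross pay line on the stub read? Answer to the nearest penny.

Tue: 09:39–20:45 = 11 h 6 min
Wed: 07:16–14:50 = 7 h 34 min
Thu: 11:15–20:55 = 9 h 40 min
Fri: 11:18–20:07 = 8 h 49 min
Sat: 10:02–19:18 = 9 h 16 min
Total worked: 46 h 25 min = 2785 min.
Regular 44 h 0 min = 2640 min at £16.75/h; overtime 2 h 25 min = 145 min at £33.50/h.
Pay = (2640 × £16.75 + 145 × £33.50) ÷ 60 = £817.96.

£817.96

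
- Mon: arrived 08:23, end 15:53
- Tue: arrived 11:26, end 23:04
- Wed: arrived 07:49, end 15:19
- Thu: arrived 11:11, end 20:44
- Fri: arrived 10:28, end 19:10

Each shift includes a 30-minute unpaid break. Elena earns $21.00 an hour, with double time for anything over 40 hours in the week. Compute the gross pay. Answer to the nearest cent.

$940.10

Mon: 08:23–15:53 = 7 h 30 min; less 30 min break → 7 h 0 min
Tue: 11:26–23:04 = 11 h 38 min; less 30 min break → 11 h 8 min
Wed: 07:49–15:19 = 7 h 30 min; less 30 min break → 7 h 0 min
Thu: 11:11–20:44 = 9 h 33 min; less 30 min break → 9 h 3 min
Fri: 10:28–19:10 = 8 h 42 min; less 30 min break → 8 h 12 min
Total worked: 42 h 23 min = 2543 min.
Regular 40 h 0 min = 2400 min at $21.00/h; overtime 2 h 23 min = 143 min at $42.00/h.
Pay = (2400 × $21.00 + 143 × $42.00) ÷ 60 = $940.10.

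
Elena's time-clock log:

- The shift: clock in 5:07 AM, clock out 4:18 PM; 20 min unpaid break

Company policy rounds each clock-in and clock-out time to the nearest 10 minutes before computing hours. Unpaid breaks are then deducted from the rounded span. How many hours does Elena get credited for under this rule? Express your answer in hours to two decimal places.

10.83 hours

The shift: in 5:07 AM→5:10 AM, out 4:18 PM→4:20 PM; 11 h 10 min − 20 min = 10 h 50 min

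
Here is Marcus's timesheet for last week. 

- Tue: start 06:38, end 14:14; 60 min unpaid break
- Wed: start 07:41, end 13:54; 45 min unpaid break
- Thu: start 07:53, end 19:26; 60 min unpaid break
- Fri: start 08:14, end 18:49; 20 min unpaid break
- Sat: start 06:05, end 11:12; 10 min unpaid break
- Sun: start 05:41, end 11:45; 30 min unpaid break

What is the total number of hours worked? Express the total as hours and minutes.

Tue: 06:38–14:14 = 7 h 36 min; less 60 min break → 6 h 36 min
Wed: 07:41–13:54 = 6 h 13 min; less 45 min break → 5 h 28 min
Thu: 07:53–19:26 = 11 h 33 min; less 60 min break → 10 h 33 min
Fri: 08:14–18:49 = 10 h 35 min; less 20 min break → 10 h 15 min
Sat: 06:05–11:12 = 5 h 7 min; less 10 min break → 4 h 57 min
Sun: 05:41–11:45 = 6 h 4 min; less 30 min break → 5 h 34 min
Total: 6 h 36 min + 5 h 28 min + 10 h 33 min + 10 h 15 min + 4 h 57 min + 5 h 34 min = 43 h 23 min.

43 h 23 min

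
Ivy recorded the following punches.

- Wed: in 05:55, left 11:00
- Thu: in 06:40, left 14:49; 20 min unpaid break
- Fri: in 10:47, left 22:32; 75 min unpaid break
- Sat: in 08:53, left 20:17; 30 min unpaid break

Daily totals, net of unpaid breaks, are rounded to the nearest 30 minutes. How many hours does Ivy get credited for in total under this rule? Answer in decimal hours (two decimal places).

34.50 hours

Wed: 05:55–11:00 = 5 h 5 min → rounds to 5 h 0 min
Thu: 06:40–14:49 = 8 h 9 min − 20 min = 7 h 49 min → rounds to 8 h 0 min
Fri: 10:47–22:32 = 11 h 45 min − 75 min = 10 h 30 min → rounds to 10 h 30 min
Sat: 08:53–20:17 = 11 h 24 min − 30 min = 10 h 54 min → rounds to 11 h 0 min
Total credited: 34 h 30 min.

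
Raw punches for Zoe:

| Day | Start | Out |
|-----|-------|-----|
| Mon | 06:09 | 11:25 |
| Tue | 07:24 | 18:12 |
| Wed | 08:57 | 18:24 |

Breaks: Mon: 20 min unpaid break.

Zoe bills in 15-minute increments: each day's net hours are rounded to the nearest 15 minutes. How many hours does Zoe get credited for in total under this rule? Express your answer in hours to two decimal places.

Mon: 06:09–11:25 = 5 h 16 min − 20 min = 4 h 56 min → rounds to 5 h 0 min
Tue: 07:24–18:12 = 10 h 48 min → rounds to 10 h 45 min
Wed: 08:57–18:24 = 9 h 27 min → rounds to 9 h 30 min
Total credited: 25 h 15 min.

25.25 hours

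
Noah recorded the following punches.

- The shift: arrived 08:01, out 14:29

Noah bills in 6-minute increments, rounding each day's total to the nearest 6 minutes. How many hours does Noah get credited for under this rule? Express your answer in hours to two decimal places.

The shift: 08:01–14:29 = 6 h 28 min → rounds to 6 h 30 min

6.50 hours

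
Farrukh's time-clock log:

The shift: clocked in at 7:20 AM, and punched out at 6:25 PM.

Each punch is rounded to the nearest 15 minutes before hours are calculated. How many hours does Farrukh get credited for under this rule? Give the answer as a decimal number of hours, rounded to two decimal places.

11.25 hours

The shift: in 7:20 AM→7:15 AM, out 6:25 PM→6:30 PM; 11 h 15 min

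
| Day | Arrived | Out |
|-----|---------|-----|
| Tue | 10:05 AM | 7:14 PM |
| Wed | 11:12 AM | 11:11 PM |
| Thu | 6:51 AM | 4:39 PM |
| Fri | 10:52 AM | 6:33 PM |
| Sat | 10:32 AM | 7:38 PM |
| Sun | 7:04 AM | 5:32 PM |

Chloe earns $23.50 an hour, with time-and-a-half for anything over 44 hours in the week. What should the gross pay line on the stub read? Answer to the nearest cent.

$1533.96

Tue: 10:05 AM–7:14 PM = 9 h 9 min
Wed: 11:12 AM–11:11 PM = 11 h 59 min
Thu: 6:51 AM–4:39 PM = 9 h 48 min
Fri: 10:52 AM–6:33 PM = 7 h 41 min
Sat: 10:32 AM–7:38 PM = 9 h 6 min
Sun: 7:04 AM–5:32 PM = 10 h 28 min
Total worked: 58 h 11 min = 3491 min.
Regular 44 h 0 min = 2640 min at $23.50/h; overtime 14 h 11 min = 851 min at $35.25/h.
Pay = (2640 × $23.50 + 851 × $35.25) ÷ 60 = $1533.96.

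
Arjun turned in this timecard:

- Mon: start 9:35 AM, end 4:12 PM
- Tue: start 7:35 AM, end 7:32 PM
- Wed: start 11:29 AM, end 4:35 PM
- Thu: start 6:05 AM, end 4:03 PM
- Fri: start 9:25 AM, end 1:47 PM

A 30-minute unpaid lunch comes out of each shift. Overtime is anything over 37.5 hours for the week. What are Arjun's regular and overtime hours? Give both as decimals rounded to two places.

Mon: 9:35 AM–4:12 PM = 6 h 37 min; less 30 min break → 6 h 7 min
Tue: 7:35 AM–7:32 PM = 11 h 57 min; less 30 min break → 11 h 27 min
Wed: 11:29 AM–4:35 PM = 5 h 6 min; less 30 min break → 4 h 36 min
Thu: 6:05 AM–4:03 PM = 9 h 58 min; less 30 min break → 9 h 28 min
Fri: 9:25 AM–1:47 PM = 4 h 22 min; less 30 min break → 3 h 52 min
Total worked: 35 h 30 min = 35.50 h.
Threshold 37.5 h → overtime 0 h 0 min, regular 35 h 30 min.

Regular 35.50 hours, overtime 0.00 hours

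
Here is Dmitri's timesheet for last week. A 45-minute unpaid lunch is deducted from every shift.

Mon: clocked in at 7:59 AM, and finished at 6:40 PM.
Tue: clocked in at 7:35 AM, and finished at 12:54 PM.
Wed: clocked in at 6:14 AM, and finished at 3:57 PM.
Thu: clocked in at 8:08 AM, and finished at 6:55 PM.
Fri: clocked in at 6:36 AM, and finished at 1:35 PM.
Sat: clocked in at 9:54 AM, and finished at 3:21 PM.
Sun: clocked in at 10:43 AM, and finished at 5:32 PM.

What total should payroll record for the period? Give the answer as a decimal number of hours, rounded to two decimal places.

Mon: 7:59 AM–6:40 PM = 10 h 41 min; less 45 min break → 9 h 56 min
Tue: 7:35 AM–12:54 PM = 5 h 19 min; less 45 min break → 4 h 34 min
Wed: 6:14 AM–3:57 PM = 9 h 43 min; less 45 min break → 8 h 58 min
Thu: 8:08 AM–6:55 PM = 10 h 47 min; less 45 min break → 10 h 2 min
Fri: 6:36 AM–1:35 PM = 6 h 59 min; less 45 min break → 6 h 14 min
Sat: 9:54 AM–3:21 PM = 5 h 27 min; less 45 min break → 4 h 42 min
Sun: 10:43 AM–5:32 PM = 6 h 49 min; less 45 min break → 6 h 4 min
Total: 9 h 56 min + 4 h 34 min + 8 h 58 min + 10 h 2 min + 6 h 14 min + 4 h 42 min + 6 h 4 min = 50 h 30 min.

50.50 hours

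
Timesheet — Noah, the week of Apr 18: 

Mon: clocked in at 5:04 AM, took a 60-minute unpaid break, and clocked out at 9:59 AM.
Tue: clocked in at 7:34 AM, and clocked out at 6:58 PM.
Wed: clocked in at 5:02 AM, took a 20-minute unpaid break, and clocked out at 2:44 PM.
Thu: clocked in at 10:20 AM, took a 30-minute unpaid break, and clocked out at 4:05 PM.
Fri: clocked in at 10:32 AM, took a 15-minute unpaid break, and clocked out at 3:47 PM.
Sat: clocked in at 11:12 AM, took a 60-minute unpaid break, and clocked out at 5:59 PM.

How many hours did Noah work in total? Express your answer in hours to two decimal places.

Mon: 5:04 AM–9:59 AM = 4 h 55 min; less 60 min break → 3 h 55 min
Tue: 7:34 AM–6:58 PM = 11 h 24 min
Wed: 5:02 AM–2:44 PM = 9 h 42 min; less 20 min break → 9 h 22 min
Thu: 10:20 AM–4:05 PM = 5 h 45 min; less 30 min break → 5 h 15 min
Fri: 10:32 AM–3:47 PM = 5 h 15 min; less 15 min break → 5 h 0 min
Sat: 11:12 AM–5:59 PM = 6 h 47 min; less 60 min break → 5 h 47 min
Total: 3 h 55 min + 11 h 24 min + 9 h 22 min + 5 h 15 min + 5 h 0 min + 5 h 47 min = 40 h 43 min.

40.72 hours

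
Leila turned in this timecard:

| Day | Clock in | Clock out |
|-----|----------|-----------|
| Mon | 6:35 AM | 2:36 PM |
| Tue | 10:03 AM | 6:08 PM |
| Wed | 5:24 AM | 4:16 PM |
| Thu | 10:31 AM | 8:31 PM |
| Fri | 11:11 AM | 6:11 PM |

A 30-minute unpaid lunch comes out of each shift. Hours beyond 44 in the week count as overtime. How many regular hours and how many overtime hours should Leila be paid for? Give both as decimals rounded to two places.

Regular 41.47 hours, overtime 0.00 hours

Mon: 6:35 AM–2:36 PM = 8 h 1 min; less 30 min break → 7 h 31 min
Tue: 10:03 AM–6:08 PM = 8 h 5 min; less 30 min break → 7 h 35 min
Wed: 5:24 AM–4:16 PM = 10 h 52 min; less 30 min break → 10 h 22 min
Thu: 10:31 AM–8:31 PM = 10 h 0 min; less 30 min break → 9 h 30 min
Fri: 11:11 AM–6:11 PM = 7 h 0 min; less 30 min break → 6 h 30 min
Total worked: 41 h 28 min = 41.47 h.
Threshold 44 h → overtime 0 h 0 min, regular 41 h 28 min.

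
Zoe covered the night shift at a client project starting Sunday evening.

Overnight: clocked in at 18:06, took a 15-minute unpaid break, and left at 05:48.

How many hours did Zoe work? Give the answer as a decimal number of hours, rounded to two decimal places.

11.45 hours

Overnight: 18:06 → midnight = 5 h 54 min; midnight → 05:48 = 5 h 48 min; span 11 h 42 min; less 15 min break → 11 h 27 min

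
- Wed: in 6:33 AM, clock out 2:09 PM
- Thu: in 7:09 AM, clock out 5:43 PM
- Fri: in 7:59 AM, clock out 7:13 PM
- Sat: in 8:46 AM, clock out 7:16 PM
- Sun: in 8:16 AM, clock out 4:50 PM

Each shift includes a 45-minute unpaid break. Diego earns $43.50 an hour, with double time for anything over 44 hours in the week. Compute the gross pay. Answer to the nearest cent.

$1976.35

Wed: 6:33 AM–2:09 PM = 7 h 36 min; less 45 min break → 6 h 51 min
Thu: 7:09 AM–5:43 PM = 10 h 34 min; less 45 min break → 9 h 49 min
Fri: 7:59 AM–7:13 PM = 11 h 14 min; less 45 min break → 10 h 29 min
Sat: 8:46 AM–7:16 PM = 10 h 30 min; less 45 min break → 9 h 45 min
Sun: 8:16 AM–4:50 PM = 8 h 34 min; less 45 min break → 7 h 49 min
Total worked: 44 h 43 min = 2683 min.
Regular 44 h 0 min = 2640 min at $43.50/h; overtime 0 h 43 min = 43 min at $87.00/h.
Pay = (2640 × $43.50 + 43 × $87.00) ÷ 60 = $1976.35.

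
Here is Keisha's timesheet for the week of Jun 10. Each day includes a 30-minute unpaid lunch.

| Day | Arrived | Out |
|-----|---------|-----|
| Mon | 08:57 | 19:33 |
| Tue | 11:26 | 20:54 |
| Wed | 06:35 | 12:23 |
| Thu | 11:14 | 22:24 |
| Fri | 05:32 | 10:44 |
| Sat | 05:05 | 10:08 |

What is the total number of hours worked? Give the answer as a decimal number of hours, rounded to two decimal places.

Mon: 08:57–19:33 = 10 h 36 min; less 30 min break → 10 h 6 min
Tue: 11:26–20:54 = 9 h 28 min; less 30 min break → 8 h 58 min
Wed: 06:35–12:23 = 5 h 48 min; less 30 min break → 5 h 18 min
Thu: 11:14–22:24 = 11 h 10 min; less 30 min break → 10 h 40 min
Fri: 05:32–10:44 = 5 h 12 min; less 30 min break → 4 h 42 min
Sat: 05:05–10:08 = 5 h 3 min; less 30 min break → 4 h 33 min
Total: 10 h 6 min + 8 h 58 min + 5 h 18 min + 10 h 40 min + 4 h 42 min + 4 h 33 min = 44 h 17 min.

44.28 hours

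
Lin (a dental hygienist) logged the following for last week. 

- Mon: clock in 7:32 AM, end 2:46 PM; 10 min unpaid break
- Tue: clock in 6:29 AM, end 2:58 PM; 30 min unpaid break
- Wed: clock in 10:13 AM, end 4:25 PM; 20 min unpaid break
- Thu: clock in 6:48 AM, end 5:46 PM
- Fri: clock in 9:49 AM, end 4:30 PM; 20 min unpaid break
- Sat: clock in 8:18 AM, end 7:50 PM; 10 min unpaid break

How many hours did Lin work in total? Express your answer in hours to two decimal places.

49.60 hours

Mon: 7:32 AM–2:46 PM = 7 h 14 min; less 10 min break → 7 h 4 min
Tue: 6:29 AM–2:58 PM = 8 h 29 min; less 30 min break → 7 h 59 min
Wed: 10:13 AM–4:25 PM = 6 h 12 min; less 20 min break → 5 h 52 min
Thu: 6:48 AM–5:46 PM = 10 h 58 min
Fri: 9:49 AM–4:30 PM = 6 h 41 min; less 20 min break → 6 h 21 min
Sat: 8:18 AM–7:50 PM = 11 h 32 min; less 10 min break → 11 h 22 min
Total: 7 h 4 min + 7 h 59 min + 5 h 52 min + 10 h 58 min + 6 h 21 min + 11 h 22 min = 49 h 36 min.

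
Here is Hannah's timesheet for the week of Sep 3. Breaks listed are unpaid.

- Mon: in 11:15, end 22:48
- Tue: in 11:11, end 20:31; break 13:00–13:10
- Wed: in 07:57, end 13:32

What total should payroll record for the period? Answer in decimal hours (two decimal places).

26.30 hours

Mon: 11:15–22:48 = 11 h 33 min
Tue: 11:11–20:31 = 9 h 20 min; less 10 min break → 9 h 10 min
Wed: 07:57–13:32 = 5 h 35 min
Total: 11 h 33 min + 9 h 10 min + 5 h 35 min = 26 h 18 min.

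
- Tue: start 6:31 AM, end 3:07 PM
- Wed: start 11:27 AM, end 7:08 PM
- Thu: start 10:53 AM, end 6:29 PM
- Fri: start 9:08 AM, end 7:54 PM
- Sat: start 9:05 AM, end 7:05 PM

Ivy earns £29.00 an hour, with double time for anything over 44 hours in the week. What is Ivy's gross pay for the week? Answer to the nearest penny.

£1313.70

Tue: 6:31 AM–3:07 PM = 8 h 36 min
Wed: 11:27 AM–7:08 PM = 7 h 41 min
Thu: 10:53 AM–6:29 PM = 7 h 36 min
Fri: 9:08 AM–7:54 PM = 10 h 46 min
Sat: 9:05 AM–7:05 PM = 10 h 0 min
Total worked: 44 h 39 min = 2679 min.
Regular 44 h 0 min = 2640 min at £29.00/h; overtime 0 h 39 min = 39 min at £58.00/h.
Pay = (2640 × £29.00 + 39 × £58.00) ÷ 60 = £1313.70.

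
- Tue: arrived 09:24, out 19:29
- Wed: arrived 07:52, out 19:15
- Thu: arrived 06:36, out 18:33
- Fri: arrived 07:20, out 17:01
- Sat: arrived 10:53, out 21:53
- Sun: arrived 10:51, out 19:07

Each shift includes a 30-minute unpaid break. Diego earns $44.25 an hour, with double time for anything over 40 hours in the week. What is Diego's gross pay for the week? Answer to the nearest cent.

Tue: 09:24–19:29 = 10 h 5 min; less 30 min break → 9 h 35 min
Wed: 07:52–19:15 = 11 h 23 min; less 30 min break → 10 h 53 min
Thu: 06:36–18:33 = 11 h 57 min; less 30 min break → 11 h 27 min
Fri: 07:20–17:01 = 9 h 41 min; less 30 min break → 9 h 11 min
Sat: 10:53–21:53 = 11 h 0 min; less 30 min break → 10 h 30 min
Sun: 10:51–19:07 = 8 h 16 min; less 30 min break → 7 h 46 min
Total worked: 59 h 22 min = 3562 min.
Regular 40 h 0 min = 2400 min at $44.25/h; overtime 19 h 22 min = 1162 min at $88.50/h.
Pay = (2400 × $44.25 + 1162 × $88.50) ÷ 60 = $3483.95.

$3483.95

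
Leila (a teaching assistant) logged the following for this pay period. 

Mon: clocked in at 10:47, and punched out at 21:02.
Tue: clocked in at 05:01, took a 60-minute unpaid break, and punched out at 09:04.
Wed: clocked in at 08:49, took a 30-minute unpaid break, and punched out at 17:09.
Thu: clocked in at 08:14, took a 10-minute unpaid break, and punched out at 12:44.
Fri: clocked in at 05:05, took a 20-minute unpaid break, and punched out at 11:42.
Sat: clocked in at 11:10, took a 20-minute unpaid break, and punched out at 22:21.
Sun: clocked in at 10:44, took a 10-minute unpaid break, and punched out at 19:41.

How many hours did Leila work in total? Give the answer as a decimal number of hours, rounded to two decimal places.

Mon: 10:47–21:02 = 10 h 15 min
Tue: 05:01–09:04 = 4 h 3 min; less 60 min break → 3 h 3 min
Wed: 08:49–17:09 = 8 h 20 min; less 30 min break → 7 h 50 min
Thu: 08:14–12:44 = 4 h 30 min; less 10 min break → 4 h 20 min
Fri: 05:05–11:42 = 6 h 37 min; less 20 min break → 6 h 17 min
Sat: 11:10–22:21 = 11 h 11 min; less 20 min break → 10 h 51 min
Sun: 10:44–19:41 = 8 h 57 min; less 10 min break → 8 h 47 min
Total: 10 h 15 min + 3 h 3 min + 7 h 50 min + 4 h 20 min + 6 h 17 min + 10 h 51 min + 8 h 47 min = 51 h 23 min.

51.38 hours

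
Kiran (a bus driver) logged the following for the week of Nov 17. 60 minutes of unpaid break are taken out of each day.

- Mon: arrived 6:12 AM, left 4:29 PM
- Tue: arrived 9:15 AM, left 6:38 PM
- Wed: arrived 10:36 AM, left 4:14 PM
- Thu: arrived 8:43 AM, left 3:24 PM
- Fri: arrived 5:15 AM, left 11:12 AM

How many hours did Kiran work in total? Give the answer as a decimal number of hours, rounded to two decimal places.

32.93 hours

Mon: 6:12 AM–4:29 PM = 10 h 17 min; less 60 min break → 9 h 17 min
Tue: 9:15 AM–6:38 PM = 9 h 23 min; less 60 min break → 8 h 23 min
Wed: 10:36 AM–4:14 PM = 5 h 38 min; less 60 min break → 4 h 38 min
Thu: 8:43 AM–3:24 PM = 6 h 41 min; less 60 min break → 5 h 41 min
Fri: 5:15 AM–11:12 AM = 5 h 57 min; less 60 min break → 4 h 57 min
Total: 9 h 17 min + 8 h 23 min + 4 h 38 min + 5 h 41 min + 4 h 57 min = 32 h 56 min.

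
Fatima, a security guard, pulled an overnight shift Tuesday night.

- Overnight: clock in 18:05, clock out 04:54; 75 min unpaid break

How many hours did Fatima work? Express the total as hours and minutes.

Overnight: 18:05 → midnight = 5 h 55 min; midnight → 04:54 = 4 h 54 min; span 10 h 49 min; less 75 min break → 9 h 34 min

9 h 34 min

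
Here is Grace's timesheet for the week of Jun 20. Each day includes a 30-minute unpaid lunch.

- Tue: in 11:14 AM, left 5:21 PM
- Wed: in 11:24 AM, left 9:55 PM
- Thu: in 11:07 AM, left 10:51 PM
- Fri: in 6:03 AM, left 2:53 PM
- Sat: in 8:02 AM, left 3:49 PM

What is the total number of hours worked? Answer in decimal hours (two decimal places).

42.48 hours

Tue: 11:14 AM–5:21 PM = 6 h 7 min; less 30 min break → 5 h 37 min
Wed: 11:24 AM–9:55 PM = 10 h 31 min; less 30 min break → 10 h 1 min
Thu: 11:07 AM–10:51 PM = 11 h 44 min; less 30 min break → 11 h 14 min
Fri: 6:03 AM–2:53 PM = 8 h 50 min; less 30 min break → 8 h 20 min
Sat: 8:02 AM–3:49 PM = 7 h 47 min; less 30 min break → 7 h 17 min
Total: 5 h 37 min + 10 h 1 min + 11 h 14 min + 8 h 20 min + 7 h 17 min = 42 h 29 min.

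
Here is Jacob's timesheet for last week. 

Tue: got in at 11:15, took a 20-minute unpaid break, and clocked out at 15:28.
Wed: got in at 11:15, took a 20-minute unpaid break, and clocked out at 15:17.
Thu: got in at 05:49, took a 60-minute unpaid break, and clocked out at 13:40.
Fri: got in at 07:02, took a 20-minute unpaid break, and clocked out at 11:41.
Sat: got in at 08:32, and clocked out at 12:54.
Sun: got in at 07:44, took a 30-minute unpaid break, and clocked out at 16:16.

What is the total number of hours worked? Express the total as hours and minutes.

31 h 9 min

Tue: 11:15–15:28 = 4 h 13 min; less 20 min break → 3 h 53 min
Wed: 11:15–15:17 = 4 h 2 min; less 20 min break → 3 h 42 min
Thu: 05:49–13:40 = 7 h 51 min; less 60 min break → 6 h 51 min
Fri: 07:02–11:41 = 4 h 39 min; less 20 min break → 4 h 19 min
Sat: 08:32–12:54 = 4 h 22 min
Sun: 07:44–16:16 = 8 h 32 min; less 30 min break → 8 h 2 min
Total: 3 h 53 min + 3 h 42 min + 6 h 51 min + 4 h 19 min + 4 h 22 min + 8 h 2 min = 31 h 9 min.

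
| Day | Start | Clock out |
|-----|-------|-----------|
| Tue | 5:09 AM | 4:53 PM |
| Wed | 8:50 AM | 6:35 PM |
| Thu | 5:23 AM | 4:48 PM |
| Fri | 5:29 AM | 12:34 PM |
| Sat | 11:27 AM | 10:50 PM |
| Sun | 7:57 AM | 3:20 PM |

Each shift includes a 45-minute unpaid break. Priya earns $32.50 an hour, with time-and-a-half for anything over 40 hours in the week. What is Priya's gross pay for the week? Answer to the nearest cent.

Tue: 5:09 AM–4:53 PM = 11 h 44 min; less 45 min break → 10 h 59 min
Wed: 8:50 AM–6:35 PM = 9 h 45 min; less 45 min break → 9 h 0 min
Thu: 5:23 AM–4:48 PM = 11 h 25 min; less 45 min break → 10 h 40 min
Fri: 5:29 AM–12:34 PM = 7 h 5 min; less 45 min break → 6 h 20 min
Sat: 11:27 AM–10:50 PM = 11 h 23 min; less 45 min break → 10 h 38 min
Sun: 7:57 AM–3:20 PM = 7 h 23 min; less 45 min break → 6 h 38 min
Total worked: 54 h 15 min = 3255 min.
Regular 40 h 0 min = 2400 min at $32.50/h; overtime 14 h 15 min = 855 min at $48.75/h.
Pay = (2400 × $32.50 + 855 × $48.75) ÷ 60 = $1994.69.

$1994.69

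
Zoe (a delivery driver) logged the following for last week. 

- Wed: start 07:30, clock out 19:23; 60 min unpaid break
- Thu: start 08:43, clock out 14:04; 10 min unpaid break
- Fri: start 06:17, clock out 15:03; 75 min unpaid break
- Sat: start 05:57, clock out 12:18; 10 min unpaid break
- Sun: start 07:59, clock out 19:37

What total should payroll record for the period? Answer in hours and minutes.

41 h 24 min

Wed: 07:30–19:23 = 11 h 53 min; less 60 min break → 10 h 53 min
Thu: 08:43–14:04 = 5 h 21 min; less 10 min break → 5 h 11 min
Fri: 06:17–15:03 = 8 h 46 min; less 75 min break → 7 h 31 min
Sat: 05:57–12:18 = 6 h 21 min; less 10 min break → 6 h 11 min
Sun: 07:59–19:37 = 11 h 38 min
Total: 10 h 53 min + 5 h 11 min + 7 h 31 min + 6 h 11 min + 11 h 38 min = 41 h 24 min.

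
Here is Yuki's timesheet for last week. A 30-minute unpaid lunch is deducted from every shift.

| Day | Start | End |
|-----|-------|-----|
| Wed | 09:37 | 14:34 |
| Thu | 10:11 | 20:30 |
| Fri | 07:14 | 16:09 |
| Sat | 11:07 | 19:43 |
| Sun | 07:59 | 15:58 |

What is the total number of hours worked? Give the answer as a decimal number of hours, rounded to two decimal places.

38.27 hours

Wed: 09:37–14:34 = 4 h 57 min; less 30 min break → 4 h 27 min
Thu: 10:11–20:30 = 10 h 19 min; less 30 min break → 9 h 49 min
Fri: 07:14–16:09 = 8 h 55 min; less 30 min break → 8 h 25 min
Sat: 11:07–19:43 = 8 h 36 min; less 30 min break → 8 h 6 min
Sun: 07:59–15:58 = 7 h 59 min; less 30 min break → 7 h 29 min
Total: 4 h 27 min + 9 h 49 min + 8 h 25 min + 8 h 6 min + 7 h 29 min = 38 h 16 min.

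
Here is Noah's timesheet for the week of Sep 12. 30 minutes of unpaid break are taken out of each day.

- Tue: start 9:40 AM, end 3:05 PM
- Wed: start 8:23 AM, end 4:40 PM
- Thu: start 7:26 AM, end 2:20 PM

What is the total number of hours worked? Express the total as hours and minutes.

Tue: 9:40 AM–3:05 PM = 5 h 25 min; less 30 min break → 4 h 55 min
Wed: 8:23 AM–4:40 PM = 8 h 17 min; less 30 min break → 7 h 47 min
Thu: 7:26 AM–2:20 PM = 6 h 54 min; less 30 min break → 6 h 24 min
Total: 4 h 55 min + 7 h 47 min + 6 h 24 min = 19 h 6 min.

19 h 6 min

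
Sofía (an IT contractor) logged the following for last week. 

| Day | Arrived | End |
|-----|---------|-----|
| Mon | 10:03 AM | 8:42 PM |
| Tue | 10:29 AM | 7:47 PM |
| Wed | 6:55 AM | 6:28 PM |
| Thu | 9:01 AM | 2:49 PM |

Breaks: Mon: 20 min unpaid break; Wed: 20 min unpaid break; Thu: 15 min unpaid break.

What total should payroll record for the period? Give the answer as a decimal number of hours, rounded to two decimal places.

Mon: 10:03 AM–8:42 PM = 10 h 39 min; less 20 min break → 10 h 19 min
Tue: 10:29 AM–7:47 PM = 9 h 18 min
Wed: 6:55 AM–6:28 PM = 11 h 33 min; less 20 min break → 11 h 13 min
Thu: 9:01 AM–2:49 PM = 5 h 48 min; less 15 min break → 5 h 33 min
Total: 10 h 19 min + 9 h 18 min + 11 h 13 min + 5 h 33 min = 36 h 23 min.

36.38 hours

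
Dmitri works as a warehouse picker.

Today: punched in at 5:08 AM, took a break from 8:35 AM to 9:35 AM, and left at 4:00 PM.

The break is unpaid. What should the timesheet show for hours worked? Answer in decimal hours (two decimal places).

Today: 5:08 AM–4:00 PM = 10 h 52 min; less 60 min break → 9 h 52 min

9.87 hours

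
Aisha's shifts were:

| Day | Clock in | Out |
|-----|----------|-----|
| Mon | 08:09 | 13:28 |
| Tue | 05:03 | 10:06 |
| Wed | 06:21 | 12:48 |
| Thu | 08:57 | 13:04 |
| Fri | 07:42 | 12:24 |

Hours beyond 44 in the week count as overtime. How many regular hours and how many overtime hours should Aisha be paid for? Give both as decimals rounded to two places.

Mon: 08:09–13:28 = 5 h 19 min
Tue: 05:03–10:06 = 5 h 3 min
Wed: 06:21–12:48 = 6 h 27 min
Thu: 08:57–13:04 = 4 h 7 min
Fri: 07:42–12:24 = 4 h 42 min
Total worked: 25 h 38 min = 25.63 h.
Threshold 44 h → overtime 0 h 0 min, regular 25 h 38 min.

Regular 25.63 hours, overtime 0.00 hours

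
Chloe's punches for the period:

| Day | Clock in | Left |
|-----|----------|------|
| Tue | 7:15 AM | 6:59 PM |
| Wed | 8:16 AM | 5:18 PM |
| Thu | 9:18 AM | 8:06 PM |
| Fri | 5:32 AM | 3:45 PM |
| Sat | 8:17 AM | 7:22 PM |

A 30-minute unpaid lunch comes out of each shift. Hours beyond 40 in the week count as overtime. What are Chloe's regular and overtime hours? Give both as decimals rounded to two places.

Tue: 7:15 AM–6:59 PM = 11 h 44 min; less 30 min break → 11 h 14 min
Wed: 8:16 AM–5:18 PM = 9 h 2 min; less 30 min break → 8 h 32 min
Thu: 9:18 AM–8:06 PM = 10 h 48 min; less 30 min break → 10 h 18 min
Fri: 5:32 AM–3:45 PM = 10 h 13 min; less 30 min break → 9 h 43 min
Sat: 8:17 AM–7:22 PM = 11 h 5 min; less 30 min break → 10 h 35 min
Total worked: 50 h 22 min = 50.37 h.
Threshold 40 h → overtime 10 h 22 min, regular 40 h 0 min.

Regular 40.00 hours, overtime 10.37 hours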